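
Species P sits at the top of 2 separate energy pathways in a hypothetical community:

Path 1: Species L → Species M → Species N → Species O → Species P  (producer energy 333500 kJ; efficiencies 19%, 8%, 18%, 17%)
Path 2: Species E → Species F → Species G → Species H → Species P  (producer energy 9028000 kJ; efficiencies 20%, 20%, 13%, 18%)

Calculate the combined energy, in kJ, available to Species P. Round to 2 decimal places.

8605.33 kJ

Path 1: 333500 × 0.19 × 0.08 × 0.18 × 0.17 = 155.11752 kJ
Path 2: 9028000 × 0.2 × 0.2 × 0.13 × 0.18 = 8450.208 kJ
Total at Species P: 155.11752 + 8450.208 = 8605.32552 kJ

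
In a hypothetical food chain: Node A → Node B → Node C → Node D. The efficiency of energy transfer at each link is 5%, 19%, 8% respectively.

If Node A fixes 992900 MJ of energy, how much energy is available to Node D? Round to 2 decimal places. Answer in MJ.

Node B: 992900 × 0.05 = 49645 MJ
Node C: 49645 × 0.19 = 9432.55 MJ
Node D: 9432.55 × 0.08 = 754.604 MJ

754.60 MJ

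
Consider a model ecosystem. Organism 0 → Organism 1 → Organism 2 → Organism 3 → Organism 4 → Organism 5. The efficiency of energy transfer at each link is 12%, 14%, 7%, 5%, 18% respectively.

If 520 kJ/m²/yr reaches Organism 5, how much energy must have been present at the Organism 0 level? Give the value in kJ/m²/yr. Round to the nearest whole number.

49130763 kJ/m²/yr

Cumulative transfer efficiency: 0.12 × 0.14 × 0.07 × 0.05 × 0.18 = 0.000010584
Organism 0 energy = 520 / 0.000010584 = 49130763 kJ/m²/yr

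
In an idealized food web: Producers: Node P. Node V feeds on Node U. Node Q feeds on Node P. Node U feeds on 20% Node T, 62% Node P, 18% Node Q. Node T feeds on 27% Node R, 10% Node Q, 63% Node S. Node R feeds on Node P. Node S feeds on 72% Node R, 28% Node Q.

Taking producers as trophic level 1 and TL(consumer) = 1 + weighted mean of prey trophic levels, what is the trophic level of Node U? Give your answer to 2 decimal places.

2.71

Node Q: 1 + 1 = 2
Node R: 1 + 1 = 2
Node S: 1 + (0.72×2 + 0.28×2) = 3
Node T: 1 + (0.27×2 + 0.1×2 + 0.63×3) = 3.63
Node U: 1 + (0.2×3.63 + 0.62×1 + 0.18×2) = 2.706
Node V: 1 + 2.706 = 3.706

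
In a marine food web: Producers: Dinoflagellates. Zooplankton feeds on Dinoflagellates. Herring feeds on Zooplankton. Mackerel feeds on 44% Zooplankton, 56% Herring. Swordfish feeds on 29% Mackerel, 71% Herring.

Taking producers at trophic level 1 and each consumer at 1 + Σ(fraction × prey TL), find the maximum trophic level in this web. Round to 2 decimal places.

Zooplankton: 1 + 1 = 2
Herring: 1 + 2 = 3
Mackerel: 1 + (0.44×2 + 0.56×3) = 3.56
Swordfish: 1 + (0.29×3.56 + 0.71×3) = 4.1624

4.16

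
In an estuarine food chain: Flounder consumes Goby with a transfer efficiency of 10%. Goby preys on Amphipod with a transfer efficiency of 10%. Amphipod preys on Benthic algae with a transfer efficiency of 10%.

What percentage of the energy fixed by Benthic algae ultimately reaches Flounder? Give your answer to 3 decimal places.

0.100%

Product of link efficiencies: 0.1 × 0.1 × 0.1 = 0.001
As a percentage: 0.001 × 100 = 0.100%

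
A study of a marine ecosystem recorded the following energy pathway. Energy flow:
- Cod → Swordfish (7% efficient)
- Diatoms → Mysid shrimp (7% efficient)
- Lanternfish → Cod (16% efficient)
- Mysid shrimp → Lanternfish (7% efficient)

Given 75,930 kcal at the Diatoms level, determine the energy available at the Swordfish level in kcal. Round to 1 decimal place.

4.2 kcal

Mysid shrimp: 75930 × 0.07 = 5315.1 kcal
Lanternfish: 5315.1 × 0.07 = 372.057 kcal
Cod: 372.057 × 0.16 = 59.52912 kcal
Swordfish: 59.52912 × 0.07 = 4.1670384 kcal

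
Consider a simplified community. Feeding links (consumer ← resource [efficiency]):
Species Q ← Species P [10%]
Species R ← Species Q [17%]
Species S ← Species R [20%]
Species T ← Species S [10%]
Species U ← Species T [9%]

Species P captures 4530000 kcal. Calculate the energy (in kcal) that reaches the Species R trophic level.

77010 kcal

Species Q: 4530000 × 0.1 = 453000 kcal
Species R: 453000 × 0.17 = 77010 kcal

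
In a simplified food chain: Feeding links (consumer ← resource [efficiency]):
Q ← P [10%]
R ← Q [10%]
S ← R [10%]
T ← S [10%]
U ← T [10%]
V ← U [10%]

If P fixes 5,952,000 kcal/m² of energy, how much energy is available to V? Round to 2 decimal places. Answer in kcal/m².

Q: 5952000 × 0.1 = 595200 kcal/m²
R: 595200 × 0.1 = 59520 kcal/m²
S: 59520 × 0.1 = 5952 kcal/m²
T: 5952 × 0.1 = 595.2 kcal/m²
U: 595.2 × 0.1 = 59.52 kcal/m²
V: 59.52 × 0.1 = 5.952 kcal/m²

5.95 kcal/m²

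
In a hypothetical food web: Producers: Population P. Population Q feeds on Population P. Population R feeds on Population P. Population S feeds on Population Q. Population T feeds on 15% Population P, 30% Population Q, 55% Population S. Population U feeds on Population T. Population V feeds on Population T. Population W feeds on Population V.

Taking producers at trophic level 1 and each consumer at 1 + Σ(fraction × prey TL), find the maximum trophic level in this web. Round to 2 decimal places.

5.40

Population Q: 1 + 1 = 2
Population R: 1 + 1 = 2
Population S: 1 + 2 = 3
Population T: 1 + (0.15×1 + 0.3×2 + 0.55×3) = 3.4
Population U: 1 + 3.4 = 4.4
Population V: 1 + 3.4 = 4.4
Population W: 1 + 4.4 = 5.4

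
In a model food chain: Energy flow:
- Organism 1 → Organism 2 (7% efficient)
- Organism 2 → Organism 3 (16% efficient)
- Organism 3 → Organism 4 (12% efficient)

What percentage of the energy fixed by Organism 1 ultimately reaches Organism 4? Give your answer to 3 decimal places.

0.134%

Product of link efficiencies: 0.07 × 0.16 × 0.12 = 0.001344
As a percentage: 0.001344 × 100 = 0.134%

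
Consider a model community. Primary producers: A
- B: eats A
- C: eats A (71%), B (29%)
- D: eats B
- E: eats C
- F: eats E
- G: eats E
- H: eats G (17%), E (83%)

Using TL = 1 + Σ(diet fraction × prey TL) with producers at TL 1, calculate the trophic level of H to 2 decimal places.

4.46

B: 1 + 1 = 2
C: 1 + (0.71×1 + 0.29×2) = 2.29
D: 1 + 2 = 3
E: 1 + 2.29 = 3.29
F: 1 + 3.29 = 4.29
G: 1 + 3.29 = 4.29
H: 1 + (0.17×4.29 + 0.83×3.29) = 4.46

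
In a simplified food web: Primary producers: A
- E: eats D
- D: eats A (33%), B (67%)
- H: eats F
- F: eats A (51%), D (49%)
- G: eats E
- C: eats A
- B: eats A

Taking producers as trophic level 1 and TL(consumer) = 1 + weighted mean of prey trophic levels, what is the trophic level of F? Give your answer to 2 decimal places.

B: 1 + 1 = 2
C: 1 + 1 = 2
D: 1 + (0.33×1 + 0.67×2) = 2.67
E: 1 + 2.67 = 3.67
F: 1 + (0.51×1 + 0.49×2.67) = 2.8183
G: 1 + 3.67 = 4.67
H: 1 + 2.8183 = 3.8183

2.82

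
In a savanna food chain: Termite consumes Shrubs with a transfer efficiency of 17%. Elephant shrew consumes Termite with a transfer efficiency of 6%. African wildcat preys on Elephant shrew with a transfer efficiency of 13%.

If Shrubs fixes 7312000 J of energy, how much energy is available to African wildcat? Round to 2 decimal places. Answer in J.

9695.71 J

Termite: 7312000 × 0.17 = 1243040 J
Elephant shrew: 1243040 × 0.06 = 74582.4 J
African wildcat: 74582.4 × 0.13 = 9695.712 J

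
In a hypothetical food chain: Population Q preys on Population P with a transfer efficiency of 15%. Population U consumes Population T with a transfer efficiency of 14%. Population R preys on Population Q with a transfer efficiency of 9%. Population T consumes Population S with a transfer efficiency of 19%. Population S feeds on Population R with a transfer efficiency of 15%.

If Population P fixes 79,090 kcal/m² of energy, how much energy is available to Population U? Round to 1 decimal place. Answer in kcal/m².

Population Q: 79090 × 0.15 = 11863.5 kcal/m²
Population R: 11863.5 × 0.09 = 1067.715 kcal/m²
Population S: 1067.715 × 0.15 = 160.15725 kcal/m²
Population T: 160.15725 × 0.19 = 30.4298775 kcal/m²
Population U: 30.4298775 × 0.14 = 4.26018285 kcal/m²

4.3 kcal/m²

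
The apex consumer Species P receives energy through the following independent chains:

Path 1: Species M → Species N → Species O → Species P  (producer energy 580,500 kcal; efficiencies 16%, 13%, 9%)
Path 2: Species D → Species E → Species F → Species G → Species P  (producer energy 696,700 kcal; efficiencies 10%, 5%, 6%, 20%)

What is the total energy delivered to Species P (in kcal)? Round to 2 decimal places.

Path 1: 580500 × 0.16 × 0.13 × 0.09 = 1086.696 kcal
Path 2: 696700 × 0.1 × 0.05 × 0.06 × 0.2 = 41.802 kcal
Total at Species P: 1086.696 + 41.802 = 1128.498 kcal

1128.50 kcal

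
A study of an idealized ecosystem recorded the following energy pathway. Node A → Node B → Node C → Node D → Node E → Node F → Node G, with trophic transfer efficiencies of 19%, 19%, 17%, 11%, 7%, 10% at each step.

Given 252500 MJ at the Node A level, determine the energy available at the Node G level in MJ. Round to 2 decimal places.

Node B: 252500 × 0.19 = 47975 MJ
Node C: 47975 × 0.19 = 9115.25 MJ
Node D: 9115.25 × 0.17 = 1549.5925 MJ
Node E: 1549.5925 × 0.11 = 170.455175 MJ
Node F: 170.455175 × 0.07 = 11.93186225 MJ
Node G: 11.93186225 × 0.1 = 1.193186225 MJ

1.19 MJ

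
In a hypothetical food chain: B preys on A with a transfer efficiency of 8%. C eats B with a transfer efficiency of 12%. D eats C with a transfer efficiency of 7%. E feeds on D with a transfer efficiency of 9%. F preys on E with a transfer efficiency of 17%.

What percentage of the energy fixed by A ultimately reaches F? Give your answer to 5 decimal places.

0.00103%

Product of link efficiencies: 0.08 × 0.12 × 0.07 × 0.09 × 0.17 = 0.0000102816
As a percentage: 0.0000102816 × 100 = 0.00103%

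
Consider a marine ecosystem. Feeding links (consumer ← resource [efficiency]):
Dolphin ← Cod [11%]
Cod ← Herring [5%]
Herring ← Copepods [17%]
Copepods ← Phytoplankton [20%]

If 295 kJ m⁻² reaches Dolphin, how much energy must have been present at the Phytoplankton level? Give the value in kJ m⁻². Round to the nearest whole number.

Cumulative transfer efficiency: 0.2 × 0.17 × 0.05 × 0.11 = 0.000187
Phytoplankton energy = 295 / 0.000187 = 1577540 kJ m⁻²

1577540 kJ m⁻²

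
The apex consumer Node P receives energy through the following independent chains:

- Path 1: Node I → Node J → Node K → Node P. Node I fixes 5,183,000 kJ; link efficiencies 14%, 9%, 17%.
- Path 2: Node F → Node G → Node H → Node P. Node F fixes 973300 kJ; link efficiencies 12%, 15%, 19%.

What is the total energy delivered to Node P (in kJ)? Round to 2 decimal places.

Path 1: 5183000 × 0.14 × 0.09 × 0.17 = 11101.986 kJ
Path 2: 973300 × 0.12 × 0.15 × 0.19 = 3328.686 kJ
Total at Node P: 11101.986 + 3328.686 = 14430.672 kJ

14430.67 kJ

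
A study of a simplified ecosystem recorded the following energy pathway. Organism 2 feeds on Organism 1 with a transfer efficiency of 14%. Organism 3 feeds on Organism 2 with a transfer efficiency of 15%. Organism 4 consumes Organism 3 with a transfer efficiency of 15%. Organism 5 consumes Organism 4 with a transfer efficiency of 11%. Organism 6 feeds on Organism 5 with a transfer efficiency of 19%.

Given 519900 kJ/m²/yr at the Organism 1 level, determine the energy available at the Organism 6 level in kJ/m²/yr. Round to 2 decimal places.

Organism 2: 519900 × 0.14 = 72786 kJ/m²/yr
Organism 3: 72786 × 0.15 = 10917.9 kJ/m²/yr
Organism 4: 10917.9 × 0.15 = 1637.685 kJ/m²/yr
Organism 5: 1637.685 × 0.11 = 180.14535 kJ/m²/yr
Organism 6: 180.14535 × 0.19 = 34.2276165 kJ/m²/yr

34.23 kJ/m²/yr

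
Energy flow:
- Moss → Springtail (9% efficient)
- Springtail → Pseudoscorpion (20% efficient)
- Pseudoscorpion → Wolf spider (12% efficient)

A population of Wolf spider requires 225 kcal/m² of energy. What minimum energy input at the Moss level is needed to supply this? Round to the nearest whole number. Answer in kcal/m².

104167 kcal/m²

Cumulative transfer efficiency: 0.09 × 0.2 × 0.12 = 0.00216
Moss energy = 225 / 0.00216 = 104167 kcal/m²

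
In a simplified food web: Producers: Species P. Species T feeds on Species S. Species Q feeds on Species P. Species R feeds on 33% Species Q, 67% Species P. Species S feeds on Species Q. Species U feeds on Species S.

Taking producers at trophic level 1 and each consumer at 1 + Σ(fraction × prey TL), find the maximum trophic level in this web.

Species Q: 1 + 1 = 2
Species R: 1 + (0.33×2 + 0.67×1) = 2.33
Species S: 1 + 2 = 3
Species T: 1 + 3 = 4
Species U: 1 + 3 = 4

4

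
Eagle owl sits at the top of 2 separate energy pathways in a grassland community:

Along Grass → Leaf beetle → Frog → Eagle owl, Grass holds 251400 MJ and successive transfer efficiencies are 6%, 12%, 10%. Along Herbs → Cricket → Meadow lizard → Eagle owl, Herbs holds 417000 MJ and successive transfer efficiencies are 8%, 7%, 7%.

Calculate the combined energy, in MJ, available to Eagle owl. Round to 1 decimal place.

344.5 MJ

Via Grass: 251400 × 0.06 × 0.12 × 0.1 = 181.008 MJ
Via Herbs: 417000 × 0.08 × 0.07 × 0.07 = 163.464 MJ
Total at Eagle owl: 181.008 + 163.464 = 344.472 MJ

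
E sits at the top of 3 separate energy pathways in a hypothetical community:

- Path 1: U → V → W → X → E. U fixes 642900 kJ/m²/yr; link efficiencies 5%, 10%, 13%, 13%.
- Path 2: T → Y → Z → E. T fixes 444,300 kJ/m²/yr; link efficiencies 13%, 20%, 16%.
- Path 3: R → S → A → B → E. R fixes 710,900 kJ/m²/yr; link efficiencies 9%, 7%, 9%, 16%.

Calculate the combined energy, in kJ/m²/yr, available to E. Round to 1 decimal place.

Path 1: 642900 × 0.05 × 0.1 × 0.13 × 0.13 = 54.32505 kJ/m²/yr
Path 2: 444300 × 0.13 × 0.2 × 0.16 = 1848.288 kJ/m²/yr
Path 3: 710900 × 0.09 × 0.07 × 0.09 × 0.16 = 64.492848 kJ/m²/yr
Total at E: 54.32505 + 1848.288 + 64.492848 = 1967.105898 kJ/m²/yr

1967.1 kJ/m²/yr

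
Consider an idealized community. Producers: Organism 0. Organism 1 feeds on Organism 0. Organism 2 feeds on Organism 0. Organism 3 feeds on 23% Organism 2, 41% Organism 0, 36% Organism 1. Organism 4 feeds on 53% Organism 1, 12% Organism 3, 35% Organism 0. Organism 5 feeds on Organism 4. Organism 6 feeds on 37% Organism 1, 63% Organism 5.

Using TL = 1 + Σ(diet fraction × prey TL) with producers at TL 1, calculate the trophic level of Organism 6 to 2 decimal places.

Organism 1: 1 + 1 = 2
Organism 2: 1 + 1 = 2
Organism 3: 1 + (0.23×2 + 0.41×1 + 0.36×2) = 2.59
Organism 4: 1 + (0.53×2 + 0.12×2.59 + 0.35×1) = 2.7208
Organism 5: 1 + 2.7208 = 3.7208
Organism 6: 1 + (0.37×2 + 0.63×3.7208) = 4.084104

4.08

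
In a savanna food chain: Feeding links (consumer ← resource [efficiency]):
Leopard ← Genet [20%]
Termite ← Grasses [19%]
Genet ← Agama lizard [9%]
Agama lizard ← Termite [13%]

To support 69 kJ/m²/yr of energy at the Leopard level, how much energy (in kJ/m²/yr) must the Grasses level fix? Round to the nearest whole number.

155196 kJ/m²/yr

Cumulative transfer efficiency: 0.19 × 0.13 × 0.09 × 0.2 = 0.0004446
Grasses energy = 69 / 0.0004446 = 155196 kJ/m²/yr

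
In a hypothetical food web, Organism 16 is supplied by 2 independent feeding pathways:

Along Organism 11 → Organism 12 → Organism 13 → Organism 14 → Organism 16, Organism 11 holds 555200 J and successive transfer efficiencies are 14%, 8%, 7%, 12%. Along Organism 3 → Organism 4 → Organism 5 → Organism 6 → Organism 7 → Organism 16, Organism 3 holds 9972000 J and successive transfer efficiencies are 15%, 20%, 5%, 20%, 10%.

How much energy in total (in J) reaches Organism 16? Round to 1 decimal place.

Via Organism 11: 555200 × 0.14 × 0.08 × 0.07 × 0.12 = 52.233216 J
Via Organism 3: 9972000 × 0.15 × 0.2 × 0.05 × 0.2 × 0.1 = 299.16 J
Total at Organism 16: 52.233216 + 299.16 = 351.393216 J

351.4 J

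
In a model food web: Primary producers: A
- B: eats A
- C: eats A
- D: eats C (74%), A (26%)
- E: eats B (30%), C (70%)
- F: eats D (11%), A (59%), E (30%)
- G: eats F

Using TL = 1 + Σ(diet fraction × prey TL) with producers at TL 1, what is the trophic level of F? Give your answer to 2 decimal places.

2.79

B: 1 + 1 = 2
C: 1 + 1 = 2
D: 1 + (0.74×2 + 0.26×1) = 2.74
E: 1 + (0.3×2 + 0.7×2) = 3
F: 1 + (0.11×2.74 + 0.59×1 + 0.3×3) = 2.7914
G: 1 + 2.7914 = 3.7914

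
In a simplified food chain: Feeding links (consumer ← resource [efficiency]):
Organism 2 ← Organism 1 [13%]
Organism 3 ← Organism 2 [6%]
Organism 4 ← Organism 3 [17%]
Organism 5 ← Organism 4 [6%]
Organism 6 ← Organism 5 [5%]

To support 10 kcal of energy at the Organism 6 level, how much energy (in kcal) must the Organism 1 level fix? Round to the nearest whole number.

Cumulative transfer efficiency: 0.13 × 0.06 × 0.17 × 0.06 × 0.05 = 0.000003978
Organism 1 energy = 10 / 0.000003978 = 2513826 kcal

2513826 kcal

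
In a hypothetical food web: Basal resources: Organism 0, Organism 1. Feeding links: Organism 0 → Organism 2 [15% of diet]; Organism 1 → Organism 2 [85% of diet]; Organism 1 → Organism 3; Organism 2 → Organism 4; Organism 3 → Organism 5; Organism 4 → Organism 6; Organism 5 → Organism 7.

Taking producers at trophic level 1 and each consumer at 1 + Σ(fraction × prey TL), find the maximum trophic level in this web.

4

Organism 2: 1 + (0.15×1 + 0.85×1) = 2
Organism 3: 1 + 1 = 2
Organism 4: 1 + 2 = 3
Organism 5: 1 + 2 = 3
Organism 6: 1 + 3 = 4
Organism 7: 1 + 3 = 4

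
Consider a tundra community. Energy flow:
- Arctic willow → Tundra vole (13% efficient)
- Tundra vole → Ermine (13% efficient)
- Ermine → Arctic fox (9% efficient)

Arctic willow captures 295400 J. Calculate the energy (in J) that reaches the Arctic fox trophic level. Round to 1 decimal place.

Tundra vole: 295400 × 0.13 = 38402 J
Ermine: 38402 × 0.13 = 4992.26 J
Arctic fox: 4992.26 × 0.09 = 449.3034 J

449.3 J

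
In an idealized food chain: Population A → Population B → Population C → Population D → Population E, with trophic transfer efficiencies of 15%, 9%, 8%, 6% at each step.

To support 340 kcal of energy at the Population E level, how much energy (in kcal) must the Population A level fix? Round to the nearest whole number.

5246914 kcal

Cumulative transfer efficiency: 0.15 × 0.09 × 0.08 × 0.06 = 0.0000648
Population A energy = 340 / 0.0000648 = 5246914 kcal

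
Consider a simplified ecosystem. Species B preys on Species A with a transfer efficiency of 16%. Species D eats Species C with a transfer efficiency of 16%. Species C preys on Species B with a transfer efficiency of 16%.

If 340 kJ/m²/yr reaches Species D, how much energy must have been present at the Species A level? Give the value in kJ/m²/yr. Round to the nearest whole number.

83008 kJ/m²/yr

Cumulative transfer efficiency: 0.16 × 0.16 × 0.16 = 0.004096
Species A energy = 340 / 0.004096 = 83008 kJ/m²/yr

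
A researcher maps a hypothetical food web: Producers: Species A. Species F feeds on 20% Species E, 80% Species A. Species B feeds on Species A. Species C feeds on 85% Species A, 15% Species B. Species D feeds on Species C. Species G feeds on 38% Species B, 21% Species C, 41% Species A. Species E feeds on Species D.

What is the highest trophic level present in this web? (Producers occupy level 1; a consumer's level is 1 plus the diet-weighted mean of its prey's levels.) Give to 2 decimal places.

4.15

Species B: 1 + 1 = 2
Species C: 1 + (0.85×1 + 0.15×2) = 2.15
Species D: 1 + 2.15 = 3.15
Species E: 1 + 3.15 = 4.15
Species F: 1 + (0.2×4.15 + 0.8×1) = 2.63
Species G: 1 + (0.38×2 + 0.21×2.15 + 0.41×1) = 2.6215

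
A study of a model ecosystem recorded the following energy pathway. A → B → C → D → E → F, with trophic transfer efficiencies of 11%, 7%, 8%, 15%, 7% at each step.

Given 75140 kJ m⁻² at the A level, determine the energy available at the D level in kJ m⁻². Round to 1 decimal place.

46.3 kJ m⁻²

B: 75140 × 0.11 = 8265.4 kJ m⁻²
C: 8265.4 × 0.07 = 578.578 kJ m⁻²
D: 578.578 × 0.08 = 46.28624 kJ m⁻²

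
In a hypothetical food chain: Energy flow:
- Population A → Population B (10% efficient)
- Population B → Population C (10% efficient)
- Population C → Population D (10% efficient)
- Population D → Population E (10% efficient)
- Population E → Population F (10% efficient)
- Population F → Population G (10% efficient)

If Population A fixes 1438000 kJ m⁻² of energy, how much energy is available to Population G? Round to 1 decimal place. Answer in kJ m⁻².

1.4 kJ m⁻²

Population B: 1438000 × 0.1 = 143800 kJ m⁻²
Population C: 143800 × 0.1 = 14380 kJ m⁻²
Population D: 14380 × 0.1 = 1438 kJ m⁻²
Population E: 1438 × 0.1 = 143.8 kJ m⁻²
Population F: 143.8 × 0.1 = 14.38 kJ m⁻²
Population G: 14.38 × 0.1 = 1.438 kJ m⁻²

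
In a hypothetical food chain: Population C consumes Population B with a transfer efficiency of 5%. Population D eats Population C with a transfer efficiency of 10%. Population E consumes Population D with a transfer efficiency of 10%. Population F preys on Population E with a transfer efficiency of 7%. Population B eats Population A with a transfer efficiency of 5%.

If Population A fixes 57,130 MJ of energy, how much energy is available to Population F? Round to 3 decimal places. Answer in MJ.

Population B: 57130 × 0.05 = 2856.5 MJ
Population C: 2856.5 × 0.05 = 142.825 MJ
Population D: 142.825 × 0.1 = 14.2825 MJ
Population E: 14.2825 × 0.1 = 1.42825 MJ
Population F: 1.42825 × 0.07 = 0.0999775 MJ

0.100 MJ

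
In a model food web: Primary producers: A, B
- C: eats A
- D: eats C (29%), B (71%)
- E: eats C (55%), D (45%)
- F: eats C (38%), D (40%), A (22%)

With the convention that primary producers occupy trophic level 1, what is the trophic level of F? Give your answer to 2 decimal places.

2.90

C: 1 + 1 = 2
D: 1 + (0.29×2 + 0.71×1) = 2.29
E: 1 + (0.55×2 + 0.45×2.29) = 3.1305
F: 1 + (0.38×2 + 0.4×2.29 + 0.22×1) = 2.896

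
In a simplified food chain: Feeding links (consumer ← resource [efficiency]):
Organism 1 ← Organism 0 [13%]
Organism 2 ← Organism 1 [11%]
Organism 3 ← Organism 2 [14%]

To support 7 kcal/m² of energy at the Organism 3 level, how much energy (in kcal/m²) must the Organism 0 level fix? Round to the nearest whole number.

Cumulative transfer efficiency: 0.13 × 0.11 × 0.14 = 0.002002
Organism 0 energy = 7 / 0.002002 = 3497 kcal/m²

3497 kcal/m²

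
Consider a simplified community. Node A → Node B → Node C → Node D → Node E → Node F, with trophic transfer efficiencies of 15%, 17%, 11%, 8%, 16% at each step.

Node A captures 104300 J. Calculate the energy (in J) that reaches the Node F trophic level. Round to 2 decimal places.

3.74 J

Node B: 104300 × 0.15 = 15645 J
Node C: 15645 × 0.17 = 2659.65 J
Node D: 2659.65 × 0.11 = 292.5615 J
Node E: 292.5615 × 0.08 = 23.40492 J
Node F: 23.40492 × 0.16 = 3.7447872 J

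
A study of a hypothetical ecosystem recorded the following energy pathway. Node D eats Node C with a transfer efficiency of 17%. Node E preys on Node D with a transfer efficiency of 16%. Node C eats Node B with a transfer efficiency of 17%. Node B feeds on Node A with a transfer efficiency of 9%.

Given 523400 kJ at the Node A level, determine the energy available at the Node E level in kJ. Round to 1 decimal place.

217.8 kJ

Node B: 523400 × 0.09 = 47106 kJ
Node C: 47106 × 0.17 = 8008.02 kJ
Node D: 8008.02 × 0.17 = 1361.3634 kJ
Node E: 1361.3634 × 0.16 = 217.818144 kJ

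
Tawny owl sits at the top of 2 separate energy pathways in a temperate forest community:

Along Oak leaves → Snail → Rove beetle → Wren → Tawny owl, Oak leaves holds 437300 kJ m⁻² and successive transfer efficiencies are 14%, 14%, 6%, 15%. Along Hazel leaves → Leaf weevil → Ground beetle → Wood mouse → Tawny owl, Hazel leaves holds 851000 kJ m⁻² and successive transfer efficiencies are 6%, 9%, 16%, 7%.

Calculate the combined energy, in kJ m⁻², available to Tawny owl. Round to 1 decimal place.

Via Oak leaves: 437300 × 0.14 × 0.14 × 0.06 × 0.15 = 77.13972 kJ m⁻²
Via Hazel leaves: 851000 × 0.06 × 0.09 × 0.16 × 0.07 = 51.46848 kJ m⁻²
Total at Tawny owl: 77.13972 + 51.46848 = 128.6082 kJ m⁻²

128.6 kJ m⁻²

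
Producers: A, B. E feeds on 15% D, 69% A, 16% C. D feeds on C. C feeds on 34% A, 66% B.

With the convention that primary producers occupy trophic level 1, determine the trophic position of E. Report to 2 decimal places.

C: 1 + (0.34×1 + 0.66×1) = 2
D: 1 + 2 = 3
E: 1 + (0.15×3 + 0.69×1 + 0.16×2) = 2.46

2.46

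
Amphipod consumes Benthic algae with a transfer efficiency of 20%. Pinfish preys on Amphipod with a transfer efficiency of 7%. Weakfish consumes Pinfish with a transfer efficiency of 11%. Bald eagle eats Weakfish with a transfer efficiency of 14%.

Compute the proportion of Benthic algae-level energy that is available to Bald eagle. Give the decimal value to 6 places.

Product of link efficiencies: 0.2 × 0.07 × 0.11 × 0.14 = 0.0002156

0.000216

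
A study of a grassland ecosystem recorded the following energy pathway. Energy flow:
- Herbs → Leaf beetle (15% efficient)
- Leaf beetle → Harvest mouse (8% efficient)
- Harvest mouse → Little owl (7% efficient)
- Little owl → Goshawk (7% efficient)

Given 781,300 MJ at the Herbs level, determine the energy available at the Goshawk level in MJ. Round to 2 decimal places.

45.94 MJ

Leaf beetle: 781300 × 0.15 = 117195 MJ
Harvest mouse: 117195 × 0.08 = 9375.6 MJ
Little owl: 9375.6 × 0.07 = 656.292 MJ
Goshawk: 656.292 × 0.07 = 45.94044 MJ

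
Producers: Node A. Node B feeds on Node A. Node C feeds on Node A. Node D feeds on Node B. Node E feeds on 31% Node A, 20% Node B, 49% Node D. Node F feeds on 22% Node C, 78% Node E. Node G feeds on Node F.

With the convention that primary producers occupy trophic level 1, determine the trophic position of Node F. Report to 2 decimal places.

3.92

Node B: 1 + 1 = 2
Node C: 1 + 1 = 2
Node D: 1 + 2 = 3
Node E: 1 + (0.31×1 + 0.2×2 + 0.49×3) = 3.18
Node F: 1 + (0.22×2 + 0.78×3.18) = 3.9204
Node G: 1 + 3.9204 = 4.9204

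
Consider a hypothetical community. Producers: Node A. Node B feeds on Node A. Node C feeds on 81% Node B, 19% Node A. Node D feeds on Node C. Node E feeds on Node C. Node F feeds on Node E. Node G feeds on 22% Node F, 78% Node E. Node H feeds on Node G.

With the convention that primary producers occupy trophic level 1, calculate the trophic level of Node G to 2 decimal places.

5.03

Node B: 1 + 1 = 2
Node C: 1 + (0.81×2 + 0.19×1) = 2.81
Node D: 1 + 2.81 = 3.81
Node E: 1 + 2.81 = 3.81
Node F: 1 + 3.81 = 4.81
Node G: 1 + (0.22×4.81 + 0.78×3.81) = 5.03
Node H: 1 + 5.03 = 6.03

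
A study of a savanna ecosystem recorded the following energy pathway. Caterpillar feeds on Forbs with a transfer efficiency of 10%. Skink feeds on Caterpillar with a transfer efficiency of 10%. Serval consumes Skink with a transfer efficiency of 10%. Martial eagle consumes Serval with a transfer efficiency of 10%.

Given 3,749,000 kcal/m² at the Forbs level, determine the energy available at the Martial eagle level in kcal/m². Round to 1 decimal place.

374.9 kcal/m²

Caterpillar: 3749000 × 0.1 = 374900 kcal/m²
Skink: 374900 × 0.1 = 37490 kcal/m²
Serval: 37490 × 0.1 = 3749 kcal/m²
Martial eagle: 3749 × 0.1 = 374.9 kcal/m²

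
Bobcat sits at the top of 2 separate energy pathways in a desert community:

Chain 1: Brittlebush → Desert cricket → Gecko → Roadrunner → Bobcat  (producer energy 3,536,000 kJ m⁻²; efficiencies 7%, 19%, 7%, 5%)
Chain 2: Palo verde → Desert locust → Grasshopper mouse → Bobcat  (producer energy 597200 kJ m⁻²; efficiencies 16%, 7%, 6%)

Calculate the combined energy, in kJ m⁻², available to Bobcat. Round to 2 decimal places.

Chain 1: 3536000 × 0.07 × 0.19 × 0.07 × 0.05 = 164.6008 kJ m⁻²
Chain 2: 597200 × 0.16 × 0.07 × 0.06 = 401.3184 kJ m⁻²
Total at Bobcat: 164.6008 + 401.3184 = 565.9192 kJ m⁻²

565.92 kJ m⁻²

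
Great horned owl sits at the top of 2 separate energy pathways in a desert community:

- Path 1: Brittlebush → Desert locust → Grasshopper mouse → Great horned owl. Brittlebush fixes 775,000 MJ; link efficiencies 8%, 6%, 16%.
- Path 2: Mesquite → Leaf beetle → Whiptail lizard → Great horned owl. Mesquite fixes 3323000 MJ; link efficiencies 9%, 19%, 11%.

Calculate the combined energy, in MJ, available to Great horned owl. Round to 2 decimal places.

Path 1: 775000 × 0.08 × 0.06 × 0.16 = 595.2 MJ
Path 2: 3323000 × 0.09 × 0.19 × 0.11 = 6250.563 MJ
Total at Great horned owl: 595.2 + 6250.563 = 6845.763 MJ

6845.76 MJ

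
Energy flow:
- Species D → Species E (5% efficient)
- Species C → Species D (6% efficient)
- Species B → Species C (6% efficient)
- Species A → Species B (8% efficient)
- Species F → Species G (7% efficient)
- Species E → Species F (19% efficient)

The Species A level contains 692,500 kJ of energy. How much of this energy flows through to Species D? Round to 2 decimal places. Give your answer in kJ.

Species B: 692500 × 0.08 = 55400 kJ
Species C: 55400 × 0.06 = 3324 kJ
Species D: 3324 × 0.06 = 199.44 kJ

199.44 kJ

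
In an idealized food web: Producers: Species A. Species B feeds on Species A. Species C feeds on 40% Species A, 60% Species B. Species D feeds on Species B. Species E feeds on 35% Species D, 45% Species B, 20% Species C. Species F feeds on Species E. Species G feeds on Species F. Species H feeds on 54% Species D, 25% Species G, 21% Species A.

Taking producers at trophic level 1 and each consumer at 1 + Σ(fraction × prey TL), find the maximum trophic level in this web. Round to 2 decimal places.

5.47

Species B: 1 + 1 = 2
Species C: 1 + (0.4×1 + 0.6×2) = 2.6
Species D: 1 + 2 = 3
Species E: 1 + (0.35×3 + 0.45×2 + 0.2×2.6) = 3.47
Species F: 1 + 3.47 = 4.47
Species G: 1 + 4.47 = 5.47
Species H: 1 + (0.54×3 + 0.25×5.47 + 0.21×1) = 4.1975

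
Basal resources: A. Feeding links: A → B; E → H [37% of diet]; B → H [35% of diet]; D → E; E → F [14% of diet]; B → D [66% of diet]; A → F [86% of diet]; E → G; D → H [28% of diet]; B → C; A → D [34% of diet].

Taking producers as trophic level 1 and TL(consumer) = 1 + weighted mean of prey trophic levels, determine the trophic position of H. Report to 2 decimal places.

3.80

B: 1 + 1 = 2
C: 1 + 2 = 3
D: 1 + (0.34×1 + 0.66×2) = 2.66
E: 1 + 2.66 = 3.66
F: 1 + (0.14×3.66 + 0.86×1) = 2.3724
G: 1 + 3.66 = 4.66
H: 1 + (0.28×2.66 + 0.37×3.66 + 0.35×2) = 3.799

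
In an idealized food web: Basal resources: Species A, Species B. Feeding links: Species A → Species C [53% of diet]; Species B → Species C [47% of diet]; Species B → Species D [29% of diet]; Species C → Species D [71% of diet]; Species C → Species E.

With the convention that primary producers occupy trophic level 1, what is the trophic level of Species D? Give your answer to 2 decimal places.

Species C: 1 + (0.53×1 + 0.47×1) = 2
Species D: 1 + (0.29×1 + 0.71×2) = 2.71
Species E: 1 + 2 = 3

2.71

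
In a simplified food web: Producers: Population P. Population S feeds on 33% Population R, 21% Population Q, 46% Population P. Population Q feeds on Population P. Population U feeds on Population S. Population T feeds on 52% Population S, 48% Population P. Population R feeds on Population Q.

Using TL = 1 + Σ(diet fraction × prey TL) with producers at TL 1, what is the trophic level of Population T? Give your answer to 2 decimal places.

Population Q: 1 + 1 = 2
Population R: 1 + 2 = 3
Population S: 1 + (0.33×3 + 0.21×2 + 0.46×1) = 2.87
Population T: 1 + (0.52×2.87 + 0.48×1) = 2.9724
Population U: 1 + 2.87 = 3.87

2.97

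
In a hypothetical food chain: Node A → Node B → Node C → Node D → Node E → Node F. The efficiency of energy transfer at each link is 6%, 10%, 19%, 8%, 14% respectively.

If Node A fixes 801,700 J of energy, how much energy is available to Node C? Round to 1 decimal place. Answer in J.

4810.2 J

Node B: 801700 × 0.06 = 48102 J
Node C: 48102 × 0.1 = 4810.2 J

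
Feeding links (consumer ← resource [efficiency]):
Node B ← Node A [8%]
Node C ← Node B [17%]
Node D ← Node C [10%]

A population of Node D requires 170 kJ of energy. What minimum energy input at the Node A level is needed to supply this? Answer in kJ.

125000 kJ

Cumulative transfer efficiency: 0.08 × 0.17 × 0.1 = 0.00136
Node A energy = 170 / 0.00136 = 125000 kJ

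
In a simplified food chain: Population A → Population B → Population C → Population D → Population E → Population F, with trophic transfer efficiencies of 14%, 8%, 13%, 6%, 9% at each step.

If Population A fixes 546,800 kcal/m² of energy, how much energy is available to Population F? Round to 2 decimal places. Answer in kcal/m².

4.30 kcal/m²

Population B: 546800 × 0.14 = 76552 kcal/m²
Population C: 76552 × 0.08 = 6124.16 kcal/m²
Population D: 6124.16 × 0.13 = 796.1408 kcal/m²
Population E: 796.1408 × 0.06 = 47.768448 kcal/m²
Population F: 47.768448 × 0.09 = 4.29916032 kcal/m²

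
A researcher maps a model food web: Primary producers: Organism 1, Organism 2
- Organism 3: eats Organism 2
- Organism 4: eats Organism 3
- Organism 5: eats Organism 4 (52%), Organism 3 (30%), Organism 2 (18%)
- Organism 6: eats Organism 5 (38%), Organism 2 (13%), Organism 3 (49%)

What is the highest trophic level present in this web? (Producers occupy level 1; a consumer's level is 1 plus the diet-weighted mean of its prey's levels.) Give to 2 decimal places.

3.38

Organism 3: 1 + 1 = 2
Organism 4: 1 + 2 = 3
Organism 5: 1 + (0.52×3 + 0.3×2 + 0.18×1) = 3.34
Organism 6: 1 + (0.38×3.34 + 0.13×1 + 0.49×2) = 3.3792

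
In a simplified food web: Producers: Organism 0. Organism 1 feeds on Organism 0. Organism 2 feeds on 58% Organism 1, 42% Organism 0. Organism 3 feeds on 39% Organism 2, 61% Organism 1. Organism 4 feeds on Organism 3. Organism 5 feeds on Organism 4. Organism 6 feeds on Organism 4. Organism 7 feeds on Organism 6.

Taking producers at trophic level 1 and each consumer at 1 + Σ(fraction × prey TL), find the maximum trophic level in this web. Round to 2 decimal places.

6.23

Organism 1: 1 + 1 = 2
Organism 2: 1 + (0.58×2 + 0.42×1) = 2.58
Organism 3: 1 + (0.39×2.58 + 0.61×2) = 3.2262
Organism 4: 1 + 3.2262 = 4.2262
Organism 5: 1 + 4.2262 = 5.2262
Organism 6: 1 + 4.2262 = 5.2262
Organism 7: 1 + 5.2262 = 6.2262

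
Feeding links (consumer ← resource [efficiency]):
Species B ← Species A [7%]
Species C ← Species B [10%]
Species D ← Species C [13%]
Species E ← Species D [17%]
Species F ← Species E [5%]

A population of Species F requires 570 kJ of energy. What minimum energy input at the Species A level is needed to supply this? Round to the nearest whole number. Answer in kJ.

Cumulative transfer efficiency: 0.07 × 0.1 × 0.13 × 0.17 × 0.05 = 0.000007735
Species A energy = 570 / 0.000007735 = 73691015 kJ

73691015 kJ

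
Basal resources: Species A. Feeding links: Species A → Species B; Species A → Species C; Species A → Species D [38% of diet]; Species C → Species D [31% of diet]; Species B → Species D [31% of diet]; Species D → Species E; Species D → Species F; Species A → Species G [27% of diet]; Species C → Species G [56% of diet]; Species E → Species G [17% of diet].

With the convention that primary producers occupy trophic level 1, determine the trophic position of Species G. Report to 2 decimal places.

Species B: 1 + 1 = 2
Species C: 1 + 1 = 2
Species D: 1 + (0.38×1 + 0.31×2 + 0.31×2) = 2.62
Species E: 1 + 2.62 = 3.62
Species F: 1 + 2.62 = 3.62
Species G: 1 + (0.27×1 + 0.56×2 + 0.17×3.62) = 3.0054

3.01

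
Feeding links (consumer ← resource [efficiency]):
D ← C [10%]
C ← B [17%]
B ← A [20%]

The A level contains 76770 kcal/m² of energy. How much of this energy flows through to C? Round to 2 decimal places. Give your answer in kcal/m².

2610.18 kcal/m²

B: 76770 × 0.2 = 15354 kcal/m²
C: 15354 × 0.17 = 2610.18 kcal/m²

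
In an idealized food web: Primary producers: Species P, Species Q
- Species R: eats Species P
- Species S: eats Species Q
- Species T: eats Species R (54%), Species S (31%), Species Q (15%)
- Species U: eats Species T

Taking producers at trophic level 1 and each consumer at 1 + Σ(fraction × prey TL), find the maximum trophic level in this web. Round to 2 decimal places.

3.85

Species R: 1 + 1 = 2
Species S: 1 + 1 = 2
Species T: 1 + (0.54×2 + 0.31×2 + 0.15×1) = 2.85
Species U: 1 + 2.85 = 3.85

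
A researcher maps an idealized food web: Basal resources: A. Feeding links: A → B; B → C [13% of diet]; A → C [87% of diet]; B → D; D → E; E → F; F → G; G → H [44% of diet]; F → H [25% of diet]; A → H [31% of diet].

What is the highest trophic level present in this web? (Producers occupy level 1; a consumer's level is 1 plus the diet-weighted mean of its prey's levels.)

B: 1 + 1 = 2
C: 1 + (0.13×2 + 0.87×1) = 2.13
D: 1 + 2 = 3
E: 1 + 3 = 4
F: 1 + 4 = 5
G: 1 + 5 = 6
H: 1 + (0.44×6 + 0.25×5 + 0.31×1) = 5.2

6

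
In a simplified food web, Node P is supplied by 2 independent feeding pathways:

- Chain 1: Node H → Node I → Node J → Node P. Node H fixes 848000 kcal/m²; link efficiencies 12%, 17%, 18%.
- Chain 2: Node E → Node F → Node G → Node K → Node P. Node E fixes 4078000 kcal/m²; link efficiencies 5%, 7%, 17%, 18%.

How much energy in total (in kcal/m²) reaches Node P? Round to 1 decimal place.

Chain 1: 848000 × 0.12 × 0.17 × 0.18 = 3113.856 kcal/m²
Chain 2: 4078000 × 0.05 × 0.07 × 0.17 × 0.18 = 436.7538 kcal/m²
Total at Node P: 3113.856 + 436.7538 = 3550.6098 kcal/m²

3550.6 kcal/m²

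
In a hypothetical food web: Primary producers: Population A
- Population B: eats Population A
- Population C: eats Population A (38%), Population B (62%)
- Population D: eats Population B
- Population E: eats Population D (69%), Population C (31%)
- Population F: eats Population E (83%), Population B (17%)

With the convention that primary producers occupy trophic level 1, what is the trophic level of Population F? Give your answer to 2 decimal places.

Population B: 1 + 1 = 2
Population C: 1 + (0.38×1 + 0.62×2) = 2.62
Population D: 1 + 2 = 3
Population E: 1 + (0.69×3 + 0.31×2.62) = 3.8822
Population F: 1 + (0.83×3.8822 + 0.17×2) = 4.562226

4.56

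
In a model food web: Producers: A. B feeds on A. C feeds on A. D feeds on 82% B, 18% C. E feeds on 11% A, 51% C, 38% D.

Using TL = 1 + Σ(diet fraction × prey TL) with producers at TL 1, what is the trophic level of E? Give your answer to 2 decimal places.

B: 1 + 1 = 2
C: 1 + 1 = 2
D: 1 + (0.82×2 + 0.18×2) = 3
E: 1 + (0.11×1 + 0.51×2 + 0.38×3) = 3.27

3.27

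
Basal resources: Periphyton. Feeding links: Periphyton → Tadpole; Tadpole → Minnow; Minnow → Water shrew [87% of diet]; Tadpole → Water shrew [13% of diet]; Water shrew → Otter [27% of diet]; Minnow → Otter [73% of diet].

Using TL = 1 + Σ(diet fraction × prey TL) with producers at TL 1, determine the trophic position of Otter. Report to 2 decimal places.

Tadpole: 1 + 1 = 2
Minnow: 1 + 2 = 3
Water shrew: 1 + (0.87×3 + 0.13×2) = 3.87
Otter: 1 + (0.27×3.87 + 0.73×3) = 4.2349

4.23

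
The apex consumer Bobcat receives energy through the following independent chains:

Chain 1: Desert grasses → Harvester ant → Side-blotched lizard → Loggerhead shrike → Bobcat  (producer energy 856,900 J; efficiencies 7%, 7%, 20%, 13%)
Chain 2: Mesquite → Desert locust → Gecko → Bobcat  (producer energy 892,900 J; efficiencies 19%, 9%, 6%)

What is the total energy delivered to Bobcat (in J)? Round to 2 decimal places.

Chain 1: 856900 × 0.07 × 0.07 × 0.2 × 0.13 = 109.16906 J
Chain 2: 892900 × 0.19 × 0.09 × 0.06 = 916.1154 J
Total at Bobcat: 109.16906 + 916.1154 = 1025.28446 J

1025.28 J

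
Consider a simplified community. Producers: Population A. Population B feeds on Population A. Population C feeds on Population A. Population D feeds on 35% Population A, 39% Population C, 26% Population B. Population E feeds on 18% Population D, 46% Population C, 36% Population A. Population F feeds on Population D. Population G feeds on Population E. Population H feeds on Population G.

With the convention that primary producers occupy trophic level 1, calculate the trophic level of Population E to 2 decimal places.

2.76

Population B: 1 + 1 = 2
Population C: 1 + 1 = 2
Population D: 1 + (0.35×1 + 0.39×2 + 0.26×2) = 2.65
Population E: 1 + (0.18×2.65 + 0.46×2 + 0.36×1) = 2.757
Population F: 1 + 2.65 = 3.65
Population G: 1 + 2.757 = 3.757
Population H: 1 + 3.757 = 4.757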